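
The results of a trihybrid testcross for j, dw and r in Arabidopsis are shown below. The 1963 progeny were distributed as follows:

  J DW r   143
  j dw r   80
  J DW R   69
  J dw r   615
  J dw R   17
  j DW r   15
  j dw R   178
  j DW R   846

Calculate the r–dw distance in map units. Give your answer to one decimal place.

The two most frequent reciprocal classes, j DW R and J dw r, are the parental types, so the F1 was j DW R / J dw r.
The two rarest classes, j DW r and J dw R, are the double crossovers. Comparing them with the parentals, only the r allele has switched, so r is the middle locus and the order is dw – r – j.
Crossovers in the dw–r interval produce the single-crossover classes j dw R and J DW r (178 + 143 = 321) plus the double crossovers (32).
RF(dw–r) = (321 + 32) / 1963 = 353/1963 = 0.1798 → 18.0 map units.

18.0 map units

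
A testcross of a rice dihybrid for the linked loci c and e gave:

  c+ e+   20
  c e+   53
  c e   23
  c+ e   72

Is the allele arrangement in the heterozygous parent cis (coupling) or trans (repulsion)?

The two most frequent classes are c+ e (72) and c e+ (53); these are the parental (non-recombinant) types.
So the F1 carried c+ e on one chromosome and c e+ on the other — the recessive alleles are on opposite chromosomes (trans / repulsion).

trans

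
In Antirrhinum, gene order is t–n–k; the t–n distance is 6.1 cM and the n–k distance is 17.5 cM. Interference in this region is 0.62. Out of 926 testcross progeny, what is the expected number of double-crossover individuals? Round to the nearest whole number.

Map distances give recombination frequencies of 0.061 and 0.175 for the two intervals.
With interference 0.62 (so coincidence = 0.38), expected double-crossover frequency = 0.061 × 0.175 × 0.38 = 0.00406.
Expected number = 0.00406 × 926 = 3.76 ≈ 4.

4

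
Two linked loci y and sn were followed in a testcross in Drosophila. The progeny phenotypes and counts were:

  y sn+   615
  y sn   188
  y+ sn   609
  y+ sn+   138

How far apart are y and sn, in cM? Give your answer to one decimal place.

The two most frequent classes, y+ sn (609) and y sn+ (615), are the parental types, so the F1 was y+ sn / y sn+.
The recombinant classes are y+ sn+ and y sn: 138 + 188 = 326.
Recombination frequency = 326/1550 = 0.2103 ≈ 21.0%, i.e. 21.0 cM.

21.0 cM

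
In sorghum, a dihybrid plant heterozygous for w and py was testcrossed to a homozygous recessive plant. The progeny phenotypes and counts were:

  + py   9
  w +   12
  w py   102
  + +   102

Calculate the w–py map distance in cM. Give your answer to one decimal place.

9.3 cM

The two most frequent classes, + + (102) and w py (102), are the parental types, so the F1 was + + / w py.
The recombinant classes are + py and w +: 9 + 12 = 21.
Recombination frequency = 21/225 = 0.0933 ≈ 9.3%, i.e. 9.3 cM.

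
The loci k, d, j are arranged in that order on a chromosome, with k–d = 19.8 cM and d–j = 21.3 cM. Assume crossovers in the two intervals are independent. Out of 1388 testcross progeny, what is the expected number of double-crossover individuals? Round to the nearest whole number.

59

Map distances give recombination frequencies of 0.198 and 0.213 for the two intervals.
With no interference, expected double-crossover frequency = 0.198 × 0.213 = 0.04217.
Expected number = 0.04217 × 1388 = 58.54 ≈ 59.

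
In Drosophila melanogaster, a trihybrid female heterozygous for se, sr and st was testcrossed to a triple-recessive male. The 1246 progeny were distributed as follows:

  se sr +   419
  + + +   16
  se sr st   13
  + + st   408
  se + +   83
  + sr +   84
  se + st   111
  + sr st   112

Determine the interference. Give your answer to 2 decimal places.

0.28

The two most frequent reciprocal classes, + + st and se sr +, are the parental types, so the F1 was + + st / se sr +.
The two rarest classes, + + + and se sr st, are the double crossovers. Comparing them with the parentals, only the st allele has switched, so st is the middle locus and the order is sr – st – se.
sr–st: (195 + 29)/1246 = 0.1798; st–se: (195 + 29)/1246 = 0.1798.
Expected DCO frequency = 0.1798 × 0.1798 ≈ 0.03233; observed = 29/1246 ≈ 0.02327.
Coefficient of coincidence = 0.02327/0.03233 ≈ 0.72; interference = 1 − 0.72 = 0.28.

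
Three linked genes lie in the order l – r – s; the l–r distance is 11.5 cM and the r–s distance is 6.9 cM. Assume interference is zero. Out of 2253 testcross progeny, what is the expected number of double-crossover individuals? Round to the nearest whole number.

Map distances give recombination frequencies of 0.115 and 0.069 for the two intervals.
With no interference, expected double-crossover frequency = 0.115 × 0.069 = 0.00794.
Expected number = 0.00794 × 2253 = 17.88 ≈ 18.

18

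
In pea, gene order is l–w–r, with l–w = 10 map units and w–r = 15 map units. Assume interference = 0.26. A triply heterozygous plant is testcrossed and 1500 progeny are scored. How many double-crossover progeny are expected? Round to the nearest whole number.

Map distances give recombination frequencies of 0.100 and 0.150 for the two intervals.
With interference 0.26 (so coincidence = 0.74), expected double-crossover frequency = 0.100 × 0.150 × 0.74 = 0.01110.
Expected number = 0.01110 × 1500 = 16.65 ≈ 17.

17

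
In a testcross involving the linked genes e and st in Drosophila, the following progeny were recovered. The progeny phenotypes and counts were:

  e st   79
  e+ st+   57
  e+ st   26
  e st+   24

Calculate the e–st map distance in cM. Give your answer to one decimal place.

The two most frequent classes, e+ st+ (57) and e st (79), are the parental types, so the F1 was e+ st+ / e st.
The recombinant classes are e+ st and e st+: 26 + 24 = 50.
Recombination frequency = 50/186 = 0.2688 ≈ 26.9%, i.e. 26.9 cM.

26.9 cM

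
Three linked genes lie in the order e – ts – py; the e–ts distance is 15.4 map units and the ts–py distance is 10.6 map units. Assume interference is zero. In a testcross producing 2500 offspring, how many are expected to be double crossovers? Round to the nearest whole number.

Map distances give recombination frequencies of 0.154 and 0.106 for the two intervals.
With no interference, expected double-crossover frequency = 0.154 × 0.106 = 0.01632.
Expected number = 0.01632 × 2500 = 40.81 ≈ 41.

41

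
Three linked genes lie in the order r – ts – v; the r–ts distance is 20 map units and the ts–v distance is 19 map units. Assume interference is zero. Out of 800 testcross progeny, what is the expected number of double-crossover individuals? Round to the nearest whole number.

30

Map distances give recombination frequencies of 0.200 and 0.190 for the two intervals.
With no interference, expected double-crossover frequency = 0.200 × 0.190 = 0.03800.
Expected number = 0.03800 × 800 = 30.40 ≈ 30.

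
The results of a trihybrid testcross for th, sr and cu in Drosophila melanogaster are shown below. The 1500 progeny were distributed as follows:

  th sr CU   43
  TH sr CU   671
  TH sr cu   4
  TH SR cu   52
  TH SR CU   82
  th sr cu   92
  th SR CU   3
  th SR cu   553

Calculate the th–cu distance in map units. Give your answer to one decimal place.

The two most frequent reciprocal classes, TH sr CU and th SR cu, are the parental types, so the F1 was TH sr CU / th SR cu.
The two rarest classes, TH sr cu and th SR CU, are the double crossovers. Comparing them with the parentals, only the cu allele has switched, so cu is the middle locus and the order is th – cu – sr.
Crossovers in the th–cu interval produce the single-crossover classes th sr CU and TH SR cu (43 + 52 = 95) plus the double crossovers (7).
RF(th–cu) = (95 + 7) / 1500 = 102/1500 = 0.0680 → 6.8 map units.

6.8 map units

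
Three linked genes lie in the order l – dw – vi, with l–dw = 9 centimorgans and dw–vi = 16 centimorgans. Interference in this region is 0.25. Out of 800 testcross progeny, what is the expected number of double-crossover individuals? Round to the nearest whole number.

Map distances give recombination frequencies of 0.090 and 0.160 for the two intervals.
With interference 0.25 (so coincidence = 0.75), expected double-crossover frequency = 0.090 × 0.160 × 0.75 = 0.01080.
Expected number = 0.01080 × 800 = 8.64 ≈ 9.

9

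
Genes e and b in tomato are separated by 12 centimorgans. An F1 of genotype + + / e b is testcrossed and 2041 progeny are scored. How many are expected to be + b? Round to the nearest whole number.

122

A map distance of 12 centimorgans corresponds to a recombination frequency of 0.120.
The F1 is + + / e b, so + b is a recombinant gamete class with expected frequency r/2 = 0.120/2 = 0.0600.
Expected number = 0.0600 × 2041 = 122.46 ≈ 122.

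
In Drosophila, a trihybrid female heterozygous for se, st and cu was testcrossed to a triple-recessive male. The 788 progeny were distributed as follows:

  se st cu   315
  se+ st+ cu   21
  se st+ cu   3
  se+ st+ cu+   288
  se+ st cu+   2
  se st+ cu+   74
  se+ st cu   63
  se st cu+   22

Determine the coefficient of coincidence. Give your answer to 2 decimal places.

0.58

The two most frequent reciprocal classes, se st cu and se+ st+ cu+, are the parental types, so the F1 was se st cu / se+ st+ cu+.
The two rarest classes, se st+ cu and se+ st cu+, are the double crossovers. Comparing them with the parentals, only the st allele has switched, so st is the middle locus and the order is se – st – cu.
se–st: (137 + 5)/788 = 0.1802; st–cu: (43 + 5)/788 = 0.0609.
Expected DCO frequency = 0.1802 × 0.0609 ≈ 0.01097; observed = 5/788 ≈ 0.00635.
Coefficient of coincidence = 0.00635/0.01097 ≈ 0.58.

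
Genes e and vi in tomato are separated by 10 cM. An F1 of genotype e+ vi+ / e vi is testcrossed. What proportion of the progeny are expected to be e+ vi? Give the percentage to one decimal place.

A map distance of 10 cM corresponds to a recombination frequency of 0.100.
The F1 is e+ vi+ / e vi, so e+ vi is a recombinant gamete class with expected frequency r/2 = 0.100/2 = 0.0500.
That is 0.0500 = 5.0% of the progeny.

5.0%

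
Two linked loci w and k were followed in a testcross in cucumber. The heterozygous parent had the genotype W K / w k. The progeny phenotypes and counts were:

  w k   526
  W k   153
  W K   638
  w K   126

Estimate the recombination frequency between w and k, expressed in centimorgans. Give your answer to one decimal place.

The recombinant classes are W k and w K: 153 + 126 = 279.
Recombination frequency = 279/1443 = 0.1933 ≈ 19.3%, i.e. 19.3 centimorgans.

19.3 centimorgans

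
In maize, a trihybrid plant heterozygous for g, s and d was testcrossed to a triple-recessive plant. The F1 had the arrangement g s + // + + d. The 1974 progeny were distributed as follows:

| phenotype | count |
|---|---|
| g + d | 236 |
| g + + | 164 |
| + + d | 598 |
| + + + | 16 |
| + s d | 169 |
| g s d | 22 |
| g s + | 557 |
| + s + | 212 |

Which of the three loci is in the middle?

d

The two rarest classes, g s d and + + +, are the double crossovers. Comparing them with the parentals, only the d allele has switched, so d is the middle locus and the order is g – d – s.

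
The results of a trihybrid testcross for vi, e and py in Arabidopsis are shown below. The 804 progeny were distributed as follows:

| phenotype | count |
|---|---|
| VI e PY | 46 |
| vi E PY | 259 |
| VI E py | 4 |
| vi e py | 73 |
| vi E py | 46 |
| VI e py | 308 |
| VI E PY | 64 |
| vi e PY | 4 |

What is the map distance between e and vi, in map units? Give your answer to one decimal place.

18.0 map units

The two most frequent reciprocal classes, vi E PY and VI e py, are the parental types, so the F1 was vi E PY / VI e py.
The two rarest classes, vi e PY and VI E py, are the double crossovers. Comparing them with the parentals, only the e allele has switched, so e is the middle locus and the order is vi – e – py.
Crossovers in the vi–e interval produce the single-crossover classes VI E PY and vi e py (64 + 73 = 137) plus the double crossovers (8).
RF(vi–e) = (137 + 8) / 804 = 145/804 = 0.1803 → 18.0 map units.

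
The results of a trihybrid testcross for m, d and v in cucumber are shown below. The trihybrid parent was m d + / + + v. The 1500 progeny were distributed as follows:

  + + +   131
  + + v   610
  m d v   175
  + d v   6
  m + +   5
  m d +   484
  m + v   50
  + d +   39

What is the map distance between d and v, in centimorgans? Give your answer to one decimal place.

The two rarest classes, m + + and + d v, are the double crossovers. Comparing them with the parentals, only the d allele has switched, so d is the middle locus and the order is m – d – v.
Crossovers in the d–v interval produce the single-crossover classes m d v and + + + (175 + 131 = 306) plus the double crossovers (11).
RF(d–v) = (306 + 11) / 1500 = 317/1500 = 0.2113 → 21.1 centimorgans.

21.1 centimorgans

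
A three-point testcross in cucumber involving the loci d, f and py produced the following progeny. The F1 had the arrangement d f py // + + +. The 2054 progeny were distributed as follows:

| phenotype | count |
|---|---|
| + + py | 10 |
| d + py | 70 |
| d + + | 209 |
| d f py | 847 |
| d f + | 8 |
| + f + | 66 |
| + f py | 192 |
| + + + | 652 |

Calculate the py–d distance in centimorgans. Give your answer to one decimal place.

20.4 centimorgans

The two rarest classes, d f + and + + py, are the double crossovers. Comparing them with the parentals, only the py allele has switched, so py is the middle locus and the order is f – py – d.
Crossovers in the py–d interval produce the single-crossover classes + f py and d + + (192 + 209 = 401) plus the double crossovers (18).
RF(py–d) = (401 + 18) / 2054 = 419/2054 = 0.2040 → 20.4 centimorgans.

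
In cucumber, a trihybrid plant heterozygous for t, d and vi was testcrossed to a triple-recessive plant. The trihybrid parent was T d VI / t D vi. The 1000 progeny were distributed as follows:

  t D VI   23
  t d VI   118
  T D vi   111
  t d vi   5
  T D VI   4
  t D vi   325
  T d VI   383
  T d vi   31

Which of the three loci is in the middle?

The two rarest classes, T D VI and t d vi, are the double crossovers. Comparing them with the parentals, only the d allele has switched, so d is the middle locus and the order is vi – d – t.

d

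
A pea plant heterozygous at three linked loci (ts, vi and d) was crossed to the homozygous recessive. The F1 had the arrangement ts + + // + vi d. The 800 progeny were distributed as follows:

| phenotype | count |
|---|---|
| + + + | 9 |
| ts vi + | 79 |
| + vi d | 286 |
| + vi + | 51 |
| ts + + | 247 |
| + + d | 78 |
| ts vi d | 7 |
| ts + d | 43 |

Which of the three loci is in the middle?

ts

The two rarest classes, + + + and ts vi d, are the double crossovers. Comparing them with the parentals, only the ts allele has switched, so ts is the middle locus and the order is d – ts – vi.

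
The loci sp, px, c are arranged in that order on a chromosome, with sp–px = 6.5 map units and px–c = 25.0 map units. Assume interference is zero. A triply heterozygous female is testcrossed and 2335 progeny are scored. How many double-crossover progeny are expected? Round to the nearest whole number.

38

Map distances give recombination frequencies of 0.065 and 0.250 for the two intervals.
With no interference, expected double-crossover frequency = 0.065 × 0.250 = 0.01625.
Expected number = 0.01625 × 2335 = 37.94 ≈ 38.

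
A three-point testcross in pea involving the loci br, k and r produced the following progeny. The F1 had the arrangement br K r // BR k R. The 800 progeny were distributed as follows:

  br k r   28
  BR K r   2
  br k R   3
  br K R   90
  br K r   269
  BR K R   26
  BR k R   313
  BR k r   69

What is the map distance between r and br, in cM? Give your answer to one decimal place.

20.5 cM

The two rarest classes, BR K r and br k R, are the double crossovers. Comparing them with the parentals, only the br allele has switched, so br is the middle locus and the order is k – br – r.
Crossovers in the br–r interval produce the single-crossover classes br K R and BR k r (90 + 69 = 159) plus the double crossovers (5).
RF(br–r) = (159 + 5) / 800 = 164/800 = 0.2050 → 20.5 cM.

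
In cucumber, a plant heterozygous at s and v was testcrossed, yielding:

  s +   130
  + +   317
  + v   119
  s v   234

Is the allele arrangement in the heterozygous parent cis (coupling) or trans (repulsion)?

The two most frequent classes are + + (317) and s v (234); these are the parental (non-recombinant) types.
So the F1 carried + + on one chromosome and s v on the other — the recessive alleles are on the same chromosome (cis / coupling).

cis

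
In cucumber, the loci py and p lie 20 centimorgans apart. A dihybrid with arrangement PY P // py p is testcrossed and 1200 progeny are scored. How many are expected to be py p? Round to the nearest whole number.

480

A map distance of 20 centimorgans corresponds to a recombination frequency of 0.200.
The F1 is PY P / py p, so py p is a parental gamete class with expected frequency (1 − r)/2 = 0.800/2 = 0.4000.
Expected number = 0.4000 × 1200 = 480.00 ≈ 480.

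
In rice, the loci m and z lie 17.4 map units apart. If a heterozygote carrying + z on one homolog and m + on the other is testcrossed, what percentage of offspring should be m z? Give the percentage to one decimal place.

8.7%

A map distance of 17.4 map units corresponds to a recombination frequency of 0.174.
The F1 is + z / m +, so m z is a recombinant gamete class with expected frequency r/2 = 0.174/2 = 0.0870.
That is 0.0870 = 8.7% of the progeny.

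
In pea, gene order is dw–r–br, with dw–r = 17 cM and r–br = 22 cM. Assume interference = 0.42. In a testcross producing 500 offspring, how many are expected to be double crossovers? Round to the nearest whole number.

11

Map distances give recombination frequencies of 0.170 and 0.220 for the two intervals.
With interference 0.42 (so coincidence = 0.58), expected double-crossover frequency = 0.170 × 0.220 × 0.58 = 0.02169.
Expected number = 0.02169 × 500 = 10.85 ≈ 11.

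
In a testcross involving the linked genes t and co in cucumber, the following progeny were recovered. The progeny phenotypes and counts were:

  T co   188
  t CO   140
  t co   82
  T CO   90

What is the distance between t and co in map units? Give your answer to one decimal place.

34.4 map units

The two most frequent classes, T co (188) and t CO (140), are the parental types, so the F1 was T co / t CO.
The recombinant classes are T CO and t co: 90 + 82 = 172.
Recombination frequency = 172/500 = 0.3440 ≈ 34.4%, i.e. 34.4 map units.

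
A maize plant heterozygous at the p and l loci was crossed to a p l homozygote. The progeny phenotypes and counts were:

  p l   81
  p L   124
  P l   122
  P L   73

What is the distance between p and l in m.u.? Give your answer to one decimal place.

38.5 m.u.

The two most frequent classes, P l (122) and p L (124), are the parental types, so the F1 was P l / p L.
The recombinant classes are P L and p l: 73 + 81 = 154.
Recombination frequency = 154/400 = 0.3850 ≈ 38.5%, i.e. 38.5 m.u.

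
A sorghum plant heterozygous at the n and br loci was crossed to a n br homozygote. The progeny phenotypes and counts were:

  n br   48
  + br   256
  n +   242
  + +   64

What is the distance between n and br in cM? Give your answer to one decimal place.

The two most frequent classes, + br (256) and n + (242), are the parental types, so the F1 was + br / n +.
The recombinant classes are + + and n br: 64 + 48 = 112.
Recombination frequency = 112/610 = 0.1836 ≈ 18.4%, i.e. 18.4 cM.

18.4 cM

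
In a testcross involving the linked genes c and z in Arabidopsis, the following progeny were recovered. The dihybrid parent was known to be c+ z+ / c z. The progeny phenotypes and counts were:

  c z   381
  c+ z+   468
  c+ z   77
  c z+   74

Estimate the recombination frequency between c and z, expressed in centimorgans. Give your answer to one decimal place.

The recombinant classes are c+ z and c z+: 77 + 74 = 151.
Recombination frequency = 151/1000 = 0.1510 ≈ 15.1%, i.e. 15.1 centimorgans.

15.1 centimorgans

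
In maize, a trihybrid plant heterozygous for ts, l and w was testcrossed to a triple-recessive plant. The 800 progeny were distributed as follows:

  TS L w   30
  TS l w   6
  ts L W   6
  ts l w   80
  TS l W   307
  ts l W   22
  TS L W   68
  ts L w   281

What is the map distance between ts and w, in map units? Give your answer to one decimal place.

The two most frequent reciprocal classes, TS l W and ts L w, are the parental types, so the F1 was TS l W / ts L w.
The two rarest classes, TS l w and ts L W, are the double crossovers. Comparing them with the parentals, only the w allele has switched, so w is the middle locus and the order is ts – w – l.
Crossovers in the ts–w interval produce the single-crossover classes ts l W and TS L w (22 + 30 = 52) plus the double crossovers (12).
RF(ts–w) = (52 + 12) / 800 = 64/800 = 0.0800 → 8.0 map units.

8.0 map units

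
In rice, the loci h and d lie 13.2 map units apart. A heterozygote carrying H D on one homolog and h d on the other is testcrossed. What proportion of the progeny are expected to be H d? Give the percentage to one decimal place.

6.6%

A map distance of 13.2 map units corresponds to a recombination frequency of 0.132.
The F1 is H D / h d, so H d is a recombinant gamete class with expected frequency r/2 = 0.132/2 = 0.0660.
That is 0.0660 = 6.6% of the progeny.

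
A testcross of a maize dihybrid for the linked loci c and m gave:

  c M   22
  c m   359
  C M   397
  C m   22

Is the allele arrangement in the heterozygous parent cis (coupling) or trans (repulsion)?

The two most frequent classes are C M (397) and c m (359); these are the parental (non-recombinant) types.
So the F1 carried C M on one chromosome and c m on the other — the recessive alleles are on the same chromosome (cis / coupling).

cis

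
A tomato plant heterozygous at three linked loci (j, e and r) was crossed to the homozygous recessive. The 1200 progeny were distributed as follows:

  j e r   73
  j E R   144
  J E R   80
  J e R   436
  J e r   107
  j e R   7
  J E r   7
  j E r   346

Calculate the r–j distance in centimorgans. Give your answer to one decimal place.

The two most frequent reciprocal classes, J e R and j E r, are the parental types, so the F1 was J e R / j E r.
The two rarest classes, j e R and J E r, are the double crossovers. Comparing them with the parentals, only the j allele has switched, so j is the middle locus and the order is e – j – r.
Crossovers in the j–r interval produce the single-crossover classes J e r and j E R (107 + 144 = 251) plus the double crossovers (14).
RF(j–r) = (251 + 14) / 1200 = 265/1200 = 0.2208 → 22.1 centimorgans.

22.1 centimorgans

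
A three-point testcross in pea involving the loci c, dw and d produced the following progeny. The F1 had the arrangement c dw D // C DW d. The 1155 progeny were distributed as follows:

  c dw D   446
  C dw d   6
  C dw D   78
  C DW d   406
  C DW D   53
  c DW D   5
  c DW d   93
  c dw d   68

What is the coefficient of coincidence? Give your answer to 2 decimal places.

0.53

The two rarest classes, c DW D and C dw d, are the double crossovers. Comparing them with the parentals, only the dw allele has switched, so dw is the middle locus and the order is d – dw – c.
d–dw: (121 + 11)/1155 = 0.1143; dw–c: (171 + 11)/1155 = 0.1576.
Expected DCO frequency = 0.1143 × 0.1576 ≈ 0.01801; observed = 11/1155 ≈ 0.00952.
Coefficient of coincidence = 0.00952/0.01801 ≈ 0.53.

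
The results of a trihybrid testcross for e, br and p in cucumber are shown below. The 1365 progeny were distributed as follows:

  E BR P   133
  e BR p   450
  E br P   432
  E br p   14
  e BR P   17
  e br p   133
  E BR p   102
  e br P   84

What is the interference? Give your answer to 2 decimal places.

The two most frequent reciprocal classes, e BR p and E br P, are the parental types, so the F1 was e BR p / E br P.
The two rarest classes, e BR P and E br p, are the double crossovers. Comparing them with the parentals, only the p allele has switched, so p is the middle locus and the order is br – p – e.
br–p: (266 + 31)/1365 = 0.2176; p–e: (186 + 31)/1365 = 0.1590.
Expected DCO frequency = 0.2176 × 0.1590 ≈ 0.03460; observed = 31/1365 ≈ 0.02271.
Coefficient of coincidence = 0.02271/0.03460 ≈ 0.66; interference = 1 − 0.66 = 0.34.

0.34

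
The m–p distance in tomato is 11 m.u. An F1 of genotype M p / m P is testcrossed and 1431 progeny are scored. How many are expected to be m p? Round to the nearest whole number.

79

A map distance of 11 m.u. corresponds to a recombination frequency of 0.110.
The F1 is M p / m P, so m p is a recombinant gamete class with expected frequency r/2 = 0.110/2 = 0.0550.
Expected number = 0.0550 × 1431 = 78.70 ≈ 79.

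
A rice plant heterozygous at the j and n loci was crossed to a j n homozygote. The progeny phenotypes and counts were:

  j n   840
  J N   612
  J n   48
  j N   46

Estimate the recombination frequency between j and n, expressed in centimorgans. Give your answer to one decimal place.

6.1 centimorgans

The two most frequent classes, J N (612) and j n (840), are the parental types, so the F1 was J N / j n.
The recombinant classes are J n and j N: 48 + 46 = 94.
Recombination frequency = 94/1546 = 0.0608 ≈ 6.1%, i.e. 6.1 centimorgans.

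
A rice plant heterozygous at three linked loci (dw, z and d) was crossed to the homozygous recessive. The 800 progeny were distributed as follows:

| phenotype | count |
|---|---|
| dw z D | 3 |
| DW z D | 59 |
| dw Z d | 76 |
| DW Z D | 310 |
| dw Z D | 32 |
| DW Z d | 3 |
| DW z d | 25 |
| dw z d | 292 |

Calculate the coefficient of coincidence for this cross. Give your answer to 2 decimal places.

0.54

The two most frequent reciprocal classes, DW Z D and dw z d, are the parental types, so the F1 was DW Z D / dw z d.
The two rarest classes, DW Z d and dw z D, are the double crossovers. Comparing them with the parentals, only the d allele has switched, so d is the middle locus and the order is dw – d – z.
dw–d: (57 + 6)/800 = 0.0788; d–z: (135 + 6)/800 = 0.1762.
Expected DCO frequency = 0.0788 × 0.1762 ≈ 0.01388; observed = 6/800 ≈ 0.00750.
Coefficient of coincidence = 0.00750/0.01388 ≈ 0.54.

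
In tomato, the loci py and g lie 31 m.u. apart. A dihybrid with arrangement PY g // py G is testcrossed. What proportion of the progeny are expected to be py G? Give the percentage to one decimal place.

34.5%

A map distance of 31 m.u. corresponds to a recombination frequency of 0.310.
The F1 is PY g / py G, so py G is a parental gamete class with expected frequency (1 − r)/2 = 0.690/2 = 0.3450.
That is 0.3450 = 34.5% of the progeny.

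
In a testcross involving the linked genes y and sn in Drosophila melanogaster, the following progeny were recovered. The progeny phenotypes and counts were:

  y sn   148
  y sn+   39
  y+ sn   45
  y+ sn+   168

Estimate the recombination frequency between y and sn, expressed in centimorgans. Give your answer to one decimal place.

The two most frequent classes, y+ sn+ (168) and y sn (148), are the parental types, so the F1 was y+ sn+ / y sn.
The recombinant classes are y+ sn and y sn+: 45 + 39 = 84.
Recombination frequency = 84/400 = 0.2100 ≈ 21.0%, i.e. 21.0 centimorgans.

21.0 centimorgans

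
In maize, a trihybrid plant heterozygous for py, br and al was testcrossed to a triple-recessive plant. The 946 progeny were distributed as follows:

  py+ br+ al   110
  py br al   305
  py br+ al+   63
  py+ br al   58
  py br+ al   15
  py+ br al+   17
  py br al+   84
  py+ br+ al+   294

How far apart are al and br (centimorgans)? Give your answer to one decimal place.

The two most frequent reciprocal classes, py br al and py+ br+ al+, are the parental types, so the F1 was py br al / py+ br+ al+.
The two rarest classes, py br+ al and py+ br al+, are the double crossovers. Comparing them with the parentals, only the br allele has switched, so br is the middle locus and the order is al – br – py.
Crossovers in the al–br interval produce the single-crossover classes py br al+ and py+ br+ al (84 + 110 = 194) plus the double crossovers (32).
RF(al–br) = (194 + 32) / 946 = 226/946 = 0.2389 → 23.9 centimorgans.

23.9 centimorgans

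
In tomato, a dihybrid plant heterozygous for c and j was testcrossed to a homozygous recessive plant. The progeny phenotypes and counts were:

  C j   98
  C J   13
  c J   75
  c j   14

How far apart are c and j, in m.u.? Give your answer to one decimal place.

The two most frequent classes, C j (98) and c J (75), are the parental types, so the F1 was C j / c J.
The recombinant classes are C J and c j: 13 + 14 = 27.
Recombination frequency = 27/200 = 0.1350 ≈ 13.5%, i.e. 13.5 m.u.

13.5 m.u.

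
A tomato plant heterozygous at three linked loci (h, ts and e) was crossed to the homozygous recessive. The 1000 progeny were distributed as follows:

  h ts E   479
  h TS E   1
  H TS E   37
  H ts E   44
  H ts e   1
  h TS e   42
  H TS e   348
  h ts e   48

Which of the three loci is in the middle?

The two most frequent reciprocal classes, H TS e and h ts E, are the parental types, so the F1 was H TS e / h ts E.
The two rarest classes, H ts e and h TS E, are the double crossovers. Comparing them with the parentals, only the ts allele has switched, so ts is the middle locus and the order is e – ts – h.

ts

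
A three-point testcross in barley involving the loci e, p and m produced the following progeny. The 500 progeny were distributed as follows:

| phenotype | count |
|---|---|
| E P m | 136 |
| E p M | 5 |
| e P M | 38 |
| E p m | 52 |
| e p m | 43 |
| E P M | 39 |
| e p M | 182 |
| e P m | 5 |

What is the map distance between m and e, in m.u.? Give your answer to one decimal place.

The two most frequent reciprocal classes, e p M and E P m, are the parental types, so the F1 was e p M / E P m.
The two rarest classes, E p M and e P m, are the double crossovers. Comparing them with the parentals, only the e allele has switched, so e is the middle locus and the order is m – e – p.
Crossovers in the m–e interval produce the single-crossover classes e p m and E P M (43 + 39 = 82) plus the double crossovers (10).
RF(m–e) = (82 + 10) / 500 = 92/500 = 0.1840 → 18.4 m.u.

18.4 m.u.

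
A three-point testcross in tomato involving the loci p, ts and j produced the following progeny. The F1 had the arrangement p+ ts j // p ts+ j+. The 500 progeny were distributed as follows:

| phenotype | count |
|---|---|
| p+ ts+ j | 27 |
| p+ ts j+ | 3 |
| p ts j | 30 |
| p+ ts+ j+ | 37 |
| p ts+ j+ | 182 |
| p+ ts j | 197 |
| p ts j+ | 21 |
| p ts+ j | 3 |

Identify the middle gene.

The two rarest classes, p+ ts j+ and p ts+ j, are the double crossovers. Comparing them with the parentals, only the j allele has switched, so j is the middle locus and the order is ts – j – p.

j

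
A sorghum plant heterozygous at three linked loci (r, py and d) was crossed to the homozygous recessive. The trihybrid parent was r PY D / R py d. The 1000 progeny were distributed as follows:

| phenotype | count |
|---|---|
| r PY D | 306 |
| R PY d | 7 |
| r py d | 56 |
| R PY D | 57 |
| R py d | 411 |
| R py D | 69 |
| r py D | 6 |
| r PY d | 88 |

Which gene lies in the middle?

The two rarest classes, r py D and R PY d, are the double crossovers. Comparing them with the parentals, only the py allele has switched, so py is the middle locus and the order is r – py – d.

py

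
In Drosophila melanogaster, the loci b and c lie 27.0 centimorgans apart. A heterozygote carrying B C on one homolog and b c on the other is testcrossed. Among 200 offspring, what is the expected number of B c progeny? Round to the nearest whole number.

A map distance of 27.0 centimorgans corresponds to a recombination frequency of 0.270.
The F1 is B C / b c, so B c is a recombinant gamete class with expected frequency r/2 = 0.270/2 = 0.1350.
Expected number = 0.1350 × 200 = 27.00 ≈ 27.

27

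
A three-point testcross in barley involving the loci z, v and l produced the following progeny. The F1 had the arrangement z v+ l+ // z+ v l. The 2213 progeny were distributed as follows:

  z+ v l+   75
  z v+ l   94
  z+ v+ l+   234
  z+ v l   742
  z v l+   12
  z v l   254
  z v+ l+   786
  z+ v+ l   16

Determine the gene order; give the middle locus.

The two rarest classes, z v l+ and z+ v+ l, are the double crossovers. Comparing them with the parentals, only the v allele has switched, so v is the middle locus and the order is l – v – z.

v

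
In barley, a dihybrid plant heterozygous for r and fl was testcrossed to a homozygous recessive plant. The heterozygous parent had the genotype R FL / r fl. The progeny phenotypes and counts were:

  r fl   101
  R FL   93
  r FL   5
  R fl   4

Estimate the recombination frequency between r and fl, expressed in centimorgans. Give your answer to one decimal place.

The recombinant classes are R fl and r FL: 4 + 5 = 9.
Recombination frequency = 9/203 = 0.0443 ≈ 4.4%, i.e. 4.4 centimorgans.

4.4 centimorgans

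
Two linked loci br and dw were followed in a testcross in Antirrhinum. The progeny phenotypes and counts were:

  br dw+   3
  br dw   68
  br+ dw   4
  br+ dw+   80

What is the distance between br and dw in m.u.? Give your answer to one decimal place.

The two most frequent classes, br+ dw+ (80) and br dw (68), are the parental types, so the F1 was br+ dw+ / br dw.
The recombinant classes are br+ dw and br dw+: 4 + 3 = 7.
Recombination frequency = 7/155 = 0.0452 ≈ 4.5%, i.e. 4.5 m.u.

4.5 m.u.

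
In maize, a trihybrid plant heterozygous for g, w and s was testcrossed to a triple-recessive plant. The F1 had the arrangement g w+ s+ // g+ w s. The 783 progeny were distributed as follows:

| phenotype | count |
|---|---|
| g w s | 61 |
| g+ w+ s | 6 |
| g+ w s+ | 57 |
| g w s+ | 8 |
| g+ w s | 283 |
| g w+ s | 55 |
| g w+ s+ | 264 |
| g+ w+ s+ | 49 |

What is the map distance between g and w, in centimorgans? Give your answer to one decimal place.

The two rarest classes, g w s+ and g+ w+ s, are the double crossovers. Comparing them with the parentals, only the w allele has switched, so w is the middle locus and the order is g – w – s.
Crossovers in the g–w interval produce the single-crossover classes g+ w+ s+ and g w s (49 + 61 = 110) plus the double crossovers (14).
RF(g–w) = (110 + 14) / 783 = 124/783 = 0.1584 → 15.8 centimorgans.

15.8 centimorgans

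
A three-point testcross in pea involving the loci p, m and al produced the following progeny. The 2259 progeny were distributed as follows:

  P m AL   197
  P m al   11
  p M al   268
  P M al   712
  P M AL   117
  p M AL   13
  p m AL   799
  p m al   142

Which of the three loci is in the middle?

The two most frequent reciprocal classes, p m AL and P M al, are the parental types, so the F1 was p m AL / P M al.
The two rarest classes, p M AL and P m al, are the double crossovers. Comparing them with the parentals, only the m allele has switched, so m is the middle locus and the order is al – m – p.

m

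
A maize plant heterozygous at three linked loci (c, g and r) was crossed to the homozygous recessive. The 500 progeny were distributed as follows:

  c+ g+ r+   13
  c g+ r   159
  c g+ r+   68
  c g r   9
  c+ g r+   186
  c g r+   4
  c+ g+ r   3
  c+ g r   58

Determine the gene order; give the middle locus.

The two most frequent reciprocal classes, c+ g r+ and c g+ r, are the parental types, so the F1 was c+ g r+ / c g+ r.
The two rarest classes, c g r+ and c+ g+ r, are the double crossovers. Comparing them with the parentals, only the c allele has switched, so c is the middle locus and the order is r – c – g.

c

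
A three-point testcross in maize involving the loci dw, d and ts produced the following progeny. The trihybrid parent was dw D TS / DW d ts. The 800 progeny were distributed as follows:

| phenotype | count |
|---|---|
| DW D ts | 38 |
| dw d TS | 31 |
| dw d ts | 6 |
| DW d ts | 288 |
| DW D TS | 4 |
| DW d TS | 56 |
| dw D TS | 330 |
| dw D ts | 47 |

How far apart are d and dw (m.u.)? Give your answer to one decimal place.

9.9 m.u.

The two rarest classes, DW D TS and dw d ts, are the double crossovers. Comparing them with the parentals, only the dw allele has switched, so dw is the middle locus and the order is d – dw – ts.
Crossovers in the d–dw interval produce the single-crossover classes dw d TS and DW D ts (31 + 38 = 69) plus the double crossovers (10).
RF(d–dw) = (69 + 10) / 800 = 79/800 = 0.0988 → 9.9 m.u.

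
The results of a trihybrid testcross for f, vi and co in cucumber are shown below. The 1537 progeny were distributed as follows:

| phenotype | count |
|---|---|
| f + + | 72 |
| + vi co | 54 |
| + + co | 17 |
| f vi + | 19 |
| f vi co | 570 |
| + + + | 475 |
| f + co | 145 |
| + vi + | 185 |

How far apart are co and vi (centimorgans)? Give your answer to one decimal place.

23.8 centimorgans

The two most frequent reciprocal classes, f vi co and + + +, are the parental types, so the F1 was f vi co / + + +.
The two rarest classes, f vi + and + + co, are the double crossovers. Comparing them with the parentals, only the co allele has switched, so co is the middle locus and the order is f – co – vi.
Crossovers in the co–vi interval produce the single-crossover classes f + co and + vi + (145 + 185 = 330) plus the double crossovers (36).
RF(co–vi) = (330 + 36) / 1537 = 366/1537 = 0.2381 → 23.8 centimorgans.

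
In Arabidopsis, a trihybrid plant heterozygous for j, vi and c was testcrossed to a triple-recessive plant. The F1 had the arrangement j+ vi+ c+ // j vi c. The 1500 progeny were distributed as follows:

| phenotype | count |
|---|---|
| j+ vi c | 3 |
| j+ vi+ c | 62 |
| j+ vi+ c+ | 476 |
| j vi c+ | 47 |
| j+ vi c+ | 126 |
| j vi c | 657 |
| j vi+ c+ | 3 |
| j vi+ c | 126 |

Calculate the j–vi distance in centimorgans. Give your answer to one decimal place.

The two rarest classes, j vi+ c+ and j+ vi c, are the double crossovers. Comparing them with the parentals, only the j allele has switched, so j is the middle locus and the order is c – j – vi.
Crossovers in the j–vi interval produce the single-crossover classes j+ vi c+ and j vi+ c (126 + 126 = 252) plus the double crossovers (6).
RF(j–vi) = (252 + 6) / 1500 = 258/1500 = 0.1720 → 17.2 centimorgans.

17.2 centimorgans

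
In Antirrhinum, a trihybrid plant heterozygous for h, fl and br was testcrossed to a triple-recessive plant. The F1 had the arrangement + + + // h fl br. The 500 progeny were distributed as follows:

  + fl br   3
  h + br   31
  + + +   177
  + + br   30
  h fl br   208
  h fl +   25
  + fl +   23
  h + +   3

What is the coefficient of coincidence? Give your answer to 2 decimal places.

0.82

The two rarest classes, h + + and + fl br, are the double crossovers. Comparing them with the parentals, only the h allele has switched, so h is the middle locus and the order is br – h – fl.
br–h: (55 + 6)/500 = 0.1220; h–fl: (54 + 6)/500 = 0.1200.
Expected DCO frequency = 0.1220 × 0.1200 ≈ 0.01464; observed = 6/500 ≈ 0.01200.
Coefficient of coincidence = 0.01200/0.01464 ≈ 0.82.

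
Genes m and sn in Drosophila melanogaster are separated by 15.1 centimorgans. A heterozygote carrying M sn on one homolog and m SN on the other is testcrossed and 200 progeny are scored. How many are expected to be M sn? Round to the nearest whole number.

85

A map distance of 15.1 centimorgans corresponds to a recombination frequency of 0.151.
The F1 is M sn / m SN, so M sn is a parental gamete class with expected frequency (1 − r)/2 = 0.849/2 = 0.4245.
Expected number = 0.4245 × 200 = 84.90 ≈ 85.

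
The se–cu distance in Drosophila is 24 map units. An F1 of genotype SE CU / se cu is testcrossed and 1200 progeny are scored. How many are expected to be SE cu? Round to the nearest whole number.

A map distance of 24 map units corresponds to a recombination frequency of 0.240.
The F1 is SE CU / se cu, so SE cu is a recombinant gamete class with expected frequency r/2 = 0.240/2 = 0.1200.
Expected number = 0.1200 × 1200 = 144.00 ≈ 144.

144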